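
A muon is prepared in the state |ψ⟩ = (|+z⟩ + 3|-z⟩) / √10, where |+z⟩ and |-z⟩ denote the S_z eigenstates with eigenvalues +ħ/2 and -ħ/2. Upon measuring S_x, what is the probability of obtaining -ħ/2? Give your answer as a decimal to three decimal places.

0.200

|-x⟩ = (|+z⟩ - |-z⟩)/√2, so ⟨-x|ψ⟩ = (-2) / (√2·√10).
P = |-2|² / 20 = 4/20.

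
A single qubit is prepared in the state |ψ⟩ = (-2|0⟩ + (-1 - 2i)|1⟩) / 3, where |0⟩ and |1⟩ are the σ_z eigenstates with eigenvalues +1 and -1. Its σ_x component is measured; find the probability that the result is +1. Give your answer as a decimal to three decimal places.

|+x⟩ = (|0⟩ + |1⟩)/√2, so ⟨+x|ψ⟩ = (-3 - 2i) / (√2·3).
P = |-3 - 2i|² / 18 = 13/18.

0.722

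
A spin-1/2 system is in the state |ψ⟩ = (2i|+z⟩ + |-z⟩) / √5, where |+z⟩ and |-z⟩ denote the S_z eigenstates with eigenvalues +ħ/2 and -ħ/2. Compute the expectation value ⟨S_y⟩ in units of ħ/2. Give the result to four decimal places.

-0.8000

⟨σ_y⟩ = 2 Im(a* b)/(|a|²+|b|²) with a = 2i, b = 1.
a* b = -2i, so ⟨σ_y⟩ = -4/5.
⟨S_y⟩ = (ħ/2)·⟨σ_y⟩.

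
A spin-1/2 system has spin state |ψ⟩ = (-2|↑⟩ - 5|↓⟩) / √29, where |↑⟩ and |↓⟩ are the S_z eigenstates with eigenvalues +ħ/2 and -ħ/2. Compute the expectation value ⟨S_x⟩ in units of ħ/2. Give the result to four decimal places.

0.6897

⟨σ_x⟩ = 2 Re(a* b)/(|a|²+|b|²) with a = -2, b = -5.
a* b = 10, so ⟨σ_x⟩ = 20/29.
⟨S_x⟩ = (ħ/2)·⟨σ_x⟩.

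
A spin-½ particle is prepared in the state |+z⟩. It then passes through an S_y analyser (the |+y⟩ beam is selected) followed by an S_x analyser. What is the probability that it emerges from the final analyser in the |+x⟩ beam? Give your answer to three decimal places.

First analyser (S_y): from |+z⟩, P(|+y⟩) = 1/2.
After stage 1 the state is |+y⟩; P(|+x⟩) = |⟨+x|+y⟩|² = 1/2.
Joint probability = 1/2 × 1/2 = 0.250.

0.250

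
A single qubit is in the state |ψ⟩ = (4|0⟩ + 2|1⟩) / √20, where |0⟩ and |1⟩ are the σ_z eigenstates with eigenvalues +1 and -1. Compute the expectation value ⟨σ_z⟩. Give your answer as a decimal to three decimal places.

0.600

⟨σ_z⟩ = |a|² - |b|² divided by |a|²+|b|², with a, b the |0⟩, |1⟩ amplitudes.
= (16 - 4)/20 = 12/20.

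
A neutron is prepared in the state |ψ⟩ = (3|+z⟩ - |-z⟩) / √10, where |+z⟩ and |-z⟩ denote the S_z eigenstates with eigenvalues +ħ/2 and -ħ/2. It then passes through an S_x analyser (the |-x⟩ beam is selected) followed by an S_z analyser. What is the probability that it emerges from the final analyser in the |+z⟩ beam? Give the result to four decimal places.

0.4000

First analyser (S_x): P(|-x⟩) = |⟨-x|ψ⟩|² = 16/20.
After stage 1 the state is |-x⟩; P(|+z⟩) = |⟨+z|-x⟩|² = 1/2.
Joint probability = 16/20 × 1/2 = 0.4000.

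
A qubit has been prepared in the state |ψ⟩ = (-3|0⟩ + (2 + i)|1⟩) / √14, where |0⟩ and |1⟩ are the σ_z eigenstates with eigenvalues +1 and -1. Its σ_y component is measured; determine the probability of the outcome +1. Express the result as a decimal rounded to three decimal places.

|+y⟩ = (|0⟩ + i|1⟩)/√2, so ⟨+y|ψ⟩ = (-2 - 2i) / (√2·√14).
P = |-2 - 2i|² / 28 = 8/28.

0.286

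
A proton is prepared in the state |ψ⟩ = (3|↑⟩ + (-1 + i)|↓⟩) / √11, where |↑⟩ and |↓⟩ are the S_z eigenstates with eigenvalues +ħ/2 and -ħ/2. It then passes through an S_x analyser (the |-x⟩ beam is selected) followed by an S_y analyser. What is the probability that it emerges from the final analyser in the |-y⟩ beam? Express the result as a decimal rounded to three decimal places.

First analyser (S_x): P(|-x⟩) = |⟨-x|ψ⟩|² = 17/22.
After stage 1 the state is |-x⟩; P(|-y⟩) = |⟨-y|-x⟩|² = 1/2.
Joint probability = 17/22 × 1/2 = 0.386.

0.386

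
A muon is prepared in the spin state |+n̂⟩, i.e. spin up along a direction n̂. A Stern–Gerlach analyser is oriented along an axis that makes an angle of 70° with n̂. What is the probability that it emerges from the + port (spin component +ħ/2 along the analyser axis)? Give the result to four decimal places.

For spin-½, the probability of finding spin-up along an axis at angle θ to the initial spin direction is cos²(θ/2); spin-down is sin²(θ/2).
θ = 70°, so P = cos²(35°) ≈ 0.6710.

0.6710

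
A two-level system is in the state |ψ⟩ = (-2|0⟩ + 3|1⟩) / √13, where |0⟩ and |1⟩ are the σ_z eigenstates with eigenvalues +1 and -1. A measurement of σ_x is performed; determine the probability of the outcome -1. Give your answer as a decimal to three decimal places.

|-x⟩ = (|0⟩ - |1⟩)/√2, so ⟨-x|ψ⟩ = (-5) / (√2·√13).
P = |-5|² / 26 = 25/26.

0.962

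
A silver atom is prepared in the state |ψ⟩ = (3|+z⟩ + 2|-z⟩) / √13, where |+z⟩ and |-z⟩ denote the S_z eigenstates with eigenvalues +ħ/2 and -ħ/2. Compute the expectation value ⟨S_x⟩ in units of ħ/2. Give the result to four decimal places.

⟨σ_x⟩ = 2 Re(a* b)/(|a|²+|b|²) with a = 3, b = 2.
a* b = 6, so ⟨σ_x⟩ = 12/13.
⟨S_x⟩ = (ħ/2)·⟨σ_x⟩.

0.9231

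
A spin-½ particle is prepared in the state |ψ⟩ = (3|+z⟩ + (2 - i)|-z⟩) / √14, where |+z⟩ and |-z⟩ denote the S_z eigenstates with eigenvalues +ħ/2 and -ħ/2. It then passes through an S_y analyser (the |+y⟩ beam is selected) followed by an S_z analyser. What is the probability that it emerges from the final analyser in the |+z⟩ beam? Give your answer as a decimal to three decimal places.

First analyser (S_y): P(|+y⟩) = |⟨+y|ψ⟩|² = 8/28.
After stage 1 the state is |+y⟩; P(|+z⟩) = |⟨+z|+y⟩|² = 1/2.
Joint probability = 8/28 × 1/2 = 0.143.

0.143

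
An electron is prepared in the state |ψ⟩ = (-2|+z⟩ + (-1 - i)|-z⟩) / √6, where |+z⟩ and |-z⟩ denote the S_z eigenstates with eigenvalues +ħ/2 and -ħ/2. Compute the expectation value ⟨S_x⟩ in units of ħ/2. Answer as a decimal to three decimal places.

⟨σ_x⟩ = 2 Re(a* b)/(|a|²+|b|²) with a = -2, b = (-1 - i).
a* b = (2 + 2i), so ⟨σ_x⟩ = 4/6.
⟨S_x⟩ = (ħ/2)·⟨σ_x⟩.

0.667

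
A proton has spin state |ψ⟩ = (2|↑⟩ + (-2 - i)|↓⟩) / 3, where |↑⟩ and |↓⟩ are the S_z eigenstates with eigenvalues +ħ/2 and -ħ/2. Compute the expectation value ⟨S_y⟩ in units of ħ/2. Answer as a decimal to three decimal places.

⟨σ_y⟩ = 2 Im(a* b)/(|a|²+|b|²) with a = 2, b = (-2 - i).
a* b = (-4 - 2i), so ⟨σ_y⟩ = -4/9.
⟨S_y⟩ = (ħ/2)·⟨σ_y⟩.

-0.444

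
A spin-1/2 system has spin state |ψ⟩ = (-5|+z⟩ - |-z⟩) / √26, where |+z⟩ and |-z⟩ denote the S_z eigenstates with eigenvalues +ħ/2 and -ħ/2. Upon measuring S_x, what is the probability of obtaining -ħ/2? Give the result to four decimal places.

|-x⟩ = (|+z⟩ - |-z⟩)/√2, so ⟨-x|ψ⟩ = (-4) / (√2·√26).
P = |-4|² / 52 = 16/52.

0.3077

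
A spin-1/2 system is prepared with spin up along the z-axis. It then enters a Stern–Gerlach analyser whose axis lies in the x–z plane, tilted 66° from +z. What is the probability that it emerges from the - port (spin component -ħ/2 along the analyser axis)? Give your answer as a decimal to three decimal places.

For spin-½, the probability of finding spin-up along an axis at angle θ to the initial spin direction is cos²(θ/2); spin-down is sin²(θ/2).
θ = 66°, so P = sin²(33°) ≈ 0.297.

0.297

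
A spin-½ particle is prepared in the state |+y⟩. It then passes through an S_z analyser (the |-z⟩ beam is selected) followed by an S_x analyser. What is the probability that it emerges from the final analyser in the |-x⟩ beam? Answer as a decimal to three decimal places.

First analyser (S_z): from |+y⟩, P(|-z⟩) = 1/2.
After stage 1 the state is |-z⟩; P(|-x⟩) = |⟨-x|-z⟩|² = 1/2.
Joint probability = 1/2 × 1/2 = 0.250.

0.250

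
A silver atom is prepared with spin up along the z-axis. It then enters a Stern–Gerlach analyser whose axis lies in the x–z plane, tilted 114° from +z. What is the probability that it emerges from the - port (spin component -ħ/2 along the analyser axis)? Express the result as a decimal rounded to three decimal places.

0.703

For spin-½, the probability of finding spin-up along an axis at angle θ to the initial spin direction is cos²(θ/2); spin-down is sin²(θ/2).
θ = 114°, so P = sin²(57°) ≈ 0.703.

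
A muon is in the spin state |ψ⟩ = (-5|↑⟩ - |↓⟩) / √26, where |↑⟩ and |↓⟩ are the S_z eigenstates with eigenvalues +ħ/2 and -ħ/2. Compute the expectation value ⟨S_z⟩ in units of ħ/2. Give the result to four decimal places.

0.9231

⟨σ_z⟩ = |a|² - |b|² divided by |a|²+|b|², with a, b the |↑⟩, |↓⟩ amplitudes.
= (25 - 1)/26 = 24/26.
⟨S_z⟩ = (ħ/2)·⟨σ_z⟩.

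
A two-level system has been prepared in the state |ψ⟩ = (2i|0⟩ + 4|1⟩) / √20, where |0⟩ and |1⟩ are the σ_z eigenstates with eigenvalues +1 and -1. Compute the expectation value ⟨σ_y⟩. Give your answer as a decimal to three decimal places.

-0.800

⟨σ_y⟩ = 2 Im(a* b)/(|a|²+|b|²) with a = 2i, b = 4.
a* b = -8i, so ⟨σ_y⟩ = -16/20.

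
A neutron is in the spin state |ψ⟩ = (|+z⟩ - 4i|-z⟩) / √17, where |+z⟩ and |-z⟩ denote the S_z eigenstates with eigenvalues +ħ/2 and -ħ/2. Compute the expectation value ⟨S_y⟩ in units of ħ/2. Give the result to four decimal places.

-0.4706

⟨σ_y⟩ = 2 Im(a* b)/(|a|²+|b|²) with a = 1, b = -4i.
a* b = -4i, so ⟨σ_y⟩ = -8/17.
⟨S_y⟩ = (ħ/2)·⟨σ_y⟩.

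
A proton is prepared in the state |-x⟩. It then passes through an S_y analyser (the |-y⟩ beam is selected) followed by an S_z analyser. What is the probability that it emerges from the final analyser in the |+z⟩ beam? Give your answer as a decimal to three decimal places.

0.250

First analyser (S_y): from |-x⟩, P(|-y⟩) = 1/2.
After stage 1 the state is |-y⟩; P(|+z⟩) = |⟨+z|-y⟩|² = 1/2.
Joint probability = 1/2 × 1/2 = 0.250.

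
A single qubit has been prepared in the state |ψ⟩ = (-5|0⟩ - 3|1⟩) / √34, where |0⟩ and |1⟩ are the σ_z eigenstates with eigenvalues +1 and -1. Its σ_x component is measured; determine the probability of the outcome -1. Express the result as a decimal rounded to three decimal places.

|-x⟩ = (|0⟩ - |1⟩)/√2, so ⟨-x|ψ⟩ = (-2) / (√2·√34).
P = |-2|² / 68 = 4/68.

0.059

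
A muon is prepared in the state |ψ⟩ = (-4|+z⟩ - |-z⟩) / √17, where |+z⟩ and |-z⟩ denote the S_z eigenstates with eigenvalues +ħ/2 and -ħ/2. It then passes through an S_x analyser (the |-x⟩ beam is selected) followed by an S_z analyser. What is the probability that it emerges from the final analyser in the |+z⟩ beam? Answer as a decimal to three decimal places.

First analyser (S_x): P(|-x⟩) = |⟨-x|ψ⟩|² = 9/34.
After stage 1 the state is |-x⟩; P(|+z⟩) = |⟨+z|-x⟩|² = 1/2.
Joint probability = 9/34 × 1/2 = 0.132.

0.132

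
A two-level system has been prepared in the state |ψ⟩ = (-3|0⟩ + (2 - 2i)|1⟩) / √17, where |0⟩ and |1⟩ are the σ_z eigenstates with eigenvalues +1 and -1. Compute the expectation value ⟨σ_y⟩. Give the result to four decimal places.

⟨σ_y⟩ = 2 Im(a* b)/(|a|²+|b|²) with a = -3, b = (2 - 2i).
a* b = (-6 + 6i), so ⟨σ_y⟩ = 12/17.

0.7059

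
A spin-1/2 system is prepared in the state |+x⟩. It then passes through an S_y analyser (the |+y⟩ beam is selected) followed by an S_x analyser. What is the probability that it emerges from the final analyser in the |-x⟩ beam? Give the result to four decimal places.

First analyser (S_y): from |+x⟩, P(|+y⟩) = 1/2.
After stage 1 the state is |+y⟩; P(|-x⟩) = |⟨-x|+y⟩|² = 1/2.
Joint probability = 1/2 × 1/2 = 0.2500.

0.2500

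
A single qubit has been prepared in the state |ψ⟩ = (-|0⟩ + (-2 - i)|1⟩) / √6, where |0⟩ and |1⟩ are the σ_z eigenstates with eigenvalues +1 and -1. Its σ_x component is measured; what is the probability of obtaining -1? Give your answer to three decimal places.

0.167

|-x⟩ = (|0⟩ - |1⟩)/√2, so ⟨-x|ψ⟩ = (1 + i) / (√2·√6).
P = |1 + i|² / 12 = 2/12.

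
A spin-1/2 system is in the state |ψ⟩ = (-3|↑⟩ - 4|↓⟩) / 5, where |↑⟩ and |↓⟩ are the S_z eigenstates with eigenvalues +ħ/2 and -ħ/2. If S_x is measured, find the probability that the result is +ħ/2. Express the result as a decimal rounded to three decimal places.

|+x⟩ = (|↑⟩ + |↓⟩)/√2, so ⟨+x|ψ⟩ = (-7) / (√2·5).
P = |-7|² / 50 = 49/50.

0.980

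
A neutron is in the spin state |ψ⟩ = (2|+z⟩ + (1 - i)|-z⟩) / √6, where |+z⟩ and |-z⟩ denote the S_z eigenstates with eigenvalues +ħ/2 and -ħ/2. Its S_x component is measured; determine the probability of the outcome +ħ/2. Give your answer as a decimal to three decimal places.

0.833

|+x⟩ = (|+z⟩ + |-z⟩)/√2, so ⟨+x|ψ⟩ = (3 - i) / (√2·√6).
P = |3 - i|² / 12 = 10/12.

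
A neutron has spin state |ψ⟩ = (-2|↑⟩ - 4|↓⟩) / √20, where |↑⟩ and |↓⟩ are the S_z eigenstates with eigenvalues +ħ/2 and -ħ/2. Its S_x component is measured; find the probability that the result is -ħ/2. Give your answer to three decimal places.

0.100

|-x⟩ = (|↑⟩ - |↓⟩)/√2, so ⟨-x|ψ⟩ = (2) / (√2·√20).
P = |2|² / 40 = 4/40.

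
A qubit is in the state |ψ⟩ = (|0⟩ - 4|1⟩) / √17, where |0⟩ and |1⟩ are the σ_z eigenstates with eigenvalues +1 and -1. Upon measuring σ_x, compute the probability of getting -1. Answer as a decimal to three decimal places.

|-x⟩ = (|0⟩ - |1⟩)/√2, so ⟨-x|ψ⟩ = (5) / (√2·√17).
P = |5|² / 34 = 25/34.

0.735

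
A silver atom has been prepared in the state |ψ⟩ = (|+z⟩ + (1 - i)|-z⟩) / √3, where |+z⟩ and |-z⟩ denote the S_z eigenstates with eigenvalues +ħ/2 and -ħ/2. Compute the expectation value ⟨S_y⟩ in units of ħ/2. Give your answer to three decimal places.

⟨σ_y⟩ = 2 Im(a* b)/(|a|²+|b|²) with a = 1, b = (1 - i).
a* b = (1 - i), so ⟨σ_y⟩ = -2/3.
⟨S_y⟩ = (ħ/2)·⟨σ_y⟩.

-0.667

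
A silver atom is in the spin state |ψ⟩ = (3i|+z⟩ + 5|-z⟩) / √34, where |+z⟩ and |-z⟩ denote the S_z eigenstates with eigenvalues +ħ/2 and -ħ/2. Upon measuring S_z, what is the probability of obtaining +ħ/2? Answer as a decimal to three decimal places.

The +ħ/2 outcome corresponds to |+z⟩. Its amplitude in |ψ⟩ is 3i/√34.
P = |3i|² / 34 = 9/34.

0.265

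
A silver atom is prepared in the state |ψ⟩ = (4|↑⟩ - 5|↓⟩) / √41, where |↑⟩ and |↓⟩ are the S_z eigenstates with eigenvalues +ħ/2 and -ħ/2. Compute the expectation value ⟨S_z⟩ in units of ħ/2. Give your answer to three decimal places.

⟨σ_z⟩ = |a|² - |b|² divided by |a|²+|b|², with a, b the |↑⟩, |↓⟩ amplitudes.
= (16 - 25)/41 = -9/41.
⟨S_z⟩ = (ħ/2)·⟨σ_z⟩.

-0.220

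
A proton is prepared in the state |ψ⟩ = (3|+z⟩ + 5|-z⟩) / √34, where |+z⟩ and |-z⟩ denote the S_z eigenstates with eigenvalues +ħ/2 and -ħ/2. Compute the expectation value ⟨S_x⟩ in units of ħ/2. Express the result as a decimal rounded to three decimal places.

0.882

⟨σ_x⟩ = 2 Re(a* b)/(|a|²+|b|²) with a = 3, b = 5.
a* b = 15, so ⟨σ_x⟩ = 30/34.
⟨S_x⟩ = (ħ/2)·⟨σ_x⟩.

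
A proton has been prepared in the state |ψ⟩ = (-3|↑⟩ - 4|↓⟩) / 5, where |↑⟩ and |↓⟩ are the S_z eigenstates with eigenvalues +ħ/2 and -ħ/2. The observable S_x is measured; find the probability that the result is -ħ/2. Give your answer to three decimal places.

0.020

|-x⟩ = (|↑⟩ - |↓⟩)/√2, so ⟨-x|ψ⟩ = (1) / (√2·5).
P = |1|² / 50 = 1/50.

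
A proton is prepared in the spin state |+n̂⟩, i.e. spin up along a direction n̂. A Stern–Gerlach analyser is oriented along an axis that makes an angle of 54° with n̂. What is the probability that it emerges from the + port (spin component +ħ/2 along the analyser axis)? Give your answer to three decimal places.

For spin-½, the probability of finding spin-up along an axis at angle θ to the initial spin direction is cos²(θ/2); spin-down is sin²(θ/2).
θ = 54°, so P = cos²(27°) ≈ 0.794.

0.794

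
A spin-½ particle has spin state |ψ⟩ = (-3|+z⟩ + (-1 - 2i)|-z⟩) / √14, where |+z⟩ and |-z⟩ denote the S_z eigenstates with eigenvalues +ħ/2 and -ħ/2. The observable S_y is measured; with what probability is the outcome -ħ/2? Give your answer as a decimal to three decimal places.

0.071

|-y⟩ = (|+z⟩ - i|-z⟩)/√2, so ⟨-y|ψ⟩ = (-1 - i) / (√2·√14).
P = |-1 - i|² / 28 = 2/28.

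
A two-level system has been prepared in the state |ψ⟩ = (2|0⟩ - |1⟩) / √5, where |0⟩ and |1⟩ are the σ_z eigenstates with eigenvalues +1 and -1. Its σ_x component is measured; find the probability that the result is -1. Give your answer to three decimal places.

|-x⟩ = (|0⟩ - |1⟩)/√2, so ⟨-x|ψ⟩ = (3) / (√2·√5).
P = |3|² / 10 = 9/10.

0.900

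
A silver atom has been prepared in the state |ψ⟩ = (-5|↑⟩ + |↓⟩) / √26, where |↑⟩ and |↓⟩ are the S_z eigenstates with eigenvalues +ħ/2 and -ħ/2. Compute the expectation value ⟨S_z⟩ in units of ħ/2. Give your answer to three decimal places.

0.923

⟨σ_z⟩ = |a|² - |b|² divided by |a|²+|b|², with a, b the |↑⟩, |↓⟩ amplitudes.
= (25 - 1)/26 = 24/26.
⟨S_z⟩ = (ħ/2)·⟨σ_z⟩.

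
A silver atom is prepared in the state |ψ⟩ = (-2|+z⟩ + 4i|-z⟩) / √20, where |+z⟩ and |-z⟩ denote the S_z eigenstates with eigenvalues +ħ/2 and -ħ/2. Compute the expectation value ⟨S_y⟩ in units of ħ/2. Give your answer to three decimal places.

⟨σ_y⟩ = 2 Im(a* b)/(|a|²+|b|²) with a = -2, b = 4i.
a* b = -8i, so ⟨σ_y⟩ = -16/20.
⟨S_y⟩ = (ħ/2)·⟨σ_y⟩.

-0.800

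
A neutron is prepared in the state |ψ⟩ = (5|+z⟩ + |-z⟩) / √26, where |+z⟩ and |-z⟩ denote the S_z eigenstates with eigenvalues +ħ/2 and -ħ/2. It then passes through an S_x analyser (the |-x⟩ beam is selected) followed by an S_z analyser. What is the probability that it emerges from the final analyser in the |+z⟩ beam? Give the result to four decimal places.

First analyser (S_x): P(|-x⟩) = |⟨-x|ψ⟩|² = 16/52.
After stage 1 the state is |-x⟩; P(|+z⟩) = |⟨+z|-x⟩|² = 1/2.
Joint probability = 16/52 × 1/2 = 0.1538.

0.1538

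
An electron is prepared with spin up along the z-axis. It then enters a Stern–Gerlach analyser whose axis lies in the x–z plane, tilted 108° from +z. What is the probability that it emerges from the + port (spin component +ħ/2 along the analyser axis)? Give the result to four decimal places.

For spin-½, the probability of finding spin-up along an axis at angle θ to the initial spin direction is cos²(θ/2); spin-down is sin²(θ/2).
θ = 108°, so P = cos²(54°) ≈ 0.3455.

0.3455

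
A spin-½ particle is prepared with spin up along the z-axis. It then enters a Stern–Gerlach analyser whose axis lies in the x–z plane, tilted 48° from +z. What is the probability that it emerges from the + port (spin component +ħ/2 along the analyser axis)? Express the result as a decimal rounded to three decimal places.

For spin-½, the probability of finding spin-up along an axis at angle θ to the initial spin direction is cos²(θ/2); spin-down is sin²(θ/2).
θ = 48°, so P = cos²(24°) ≈ 0.835.

0.835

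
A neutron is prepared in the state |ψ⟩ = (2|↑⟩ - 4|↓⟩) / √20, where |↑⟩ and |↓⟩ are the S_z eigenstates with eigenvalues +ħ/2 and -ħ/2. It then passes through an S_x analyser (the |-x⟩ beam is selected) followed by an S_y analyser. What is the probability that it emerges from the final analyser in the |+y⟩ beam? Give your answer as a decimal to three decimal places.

First analyser (S_x): P(|-x⟩) = |⟨-x|ψ⟩|² = 36/40.
After stage 1 the state is |-x⟩; P(|+y⟩) = |⟨+y|-x⟩|² = 1/2.
Joint probability = 36/40 × 1/2 = 0.450.

0.450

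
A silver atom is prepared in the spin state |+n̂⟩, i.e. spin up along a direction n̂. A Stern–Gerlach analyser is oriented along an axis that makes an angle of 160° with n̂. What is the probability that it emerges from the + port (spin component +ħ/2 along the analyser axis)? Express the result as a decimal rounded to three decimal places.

For spin-½, the probability of finding spin-up along an axis at angle θ to the initial spin direction is cos²(θ/2); spin-down is sin²(θ/2).
θ = 160°, so P = cos²(80°) ≈ 0.030.

0.030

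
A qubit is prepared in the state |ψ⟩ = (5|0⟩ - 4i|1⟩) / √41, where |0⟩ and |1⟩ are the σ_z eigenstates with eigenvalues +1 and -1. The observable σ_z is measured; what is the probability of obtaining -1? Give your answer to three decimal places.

0.390

The -1 outcome corresponds to |1⟩. Its amplitude in |ψ⟩ is -4i/√41.
P = |-4i|² / 41 = 16/41.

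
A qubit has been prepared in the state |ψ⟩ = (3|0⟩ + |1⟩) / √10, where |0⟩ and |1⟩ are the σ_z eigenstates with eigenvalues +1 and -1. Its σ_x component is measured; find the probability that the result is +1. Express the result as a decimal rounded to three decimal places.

0.800

|+x⟩ = (|0⟩ + |1⟩)/√2, so ⟨+x|ψ⟩ = (4) / (√2·√10).
P = |4|² / 20 = 16/20.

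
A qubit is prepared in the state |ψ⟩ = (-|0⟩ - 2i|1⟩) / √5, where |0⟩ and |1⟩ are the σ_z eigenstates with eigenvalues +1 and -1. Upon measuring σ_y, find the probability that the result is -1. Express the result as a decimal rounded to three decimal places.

0.100

|-y⟩ = (|0⟩ - i|1⟩)/√2, so ⟨-y|ψ⟩ = (1) / (√2·√5).
P = |1|² / 10 = 1/10.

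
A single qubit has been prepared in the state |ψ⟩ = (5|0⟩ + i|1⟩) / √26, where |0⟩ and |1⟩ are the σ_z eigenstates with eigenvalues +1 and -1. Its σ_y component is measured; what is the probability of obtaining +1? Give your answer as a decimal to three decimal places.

0.692

|+y⟩ = (|0⟩ + i|1⟩)/√2, so ⟨+y|ψ⟩ = (6) / (√2·√26).
P = |6|² / 52 = 36/52.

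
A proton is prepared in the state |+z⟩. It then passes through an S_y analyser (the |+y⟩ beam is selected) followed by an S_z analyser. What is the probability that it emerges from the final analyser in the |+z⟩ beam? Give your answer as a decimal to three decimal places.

0.250

First analyser (S_y): from |+z⟩, P(|+y⟩) = 1/2.
After stage 1 the state is |+y⟩; P(|+z⟩) = |⟨+z|+y⟩|² = 1/2.
Joint probability = 1/2 × 1/2 = 0.250.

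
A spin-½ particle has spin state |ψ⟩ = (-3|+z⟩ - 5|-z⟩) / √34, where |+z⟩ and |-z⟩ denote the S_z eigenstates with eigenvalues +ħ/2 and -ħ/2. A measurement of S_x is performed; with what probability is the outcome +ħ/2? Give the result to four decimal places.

|+x⟩ = (|+z⟩ + |-z⟩)/√2, so ⟨+x|ψ⟩ = (-8) / (√2·√34).
P = |-8|² / 68 = 64/68.

0.9412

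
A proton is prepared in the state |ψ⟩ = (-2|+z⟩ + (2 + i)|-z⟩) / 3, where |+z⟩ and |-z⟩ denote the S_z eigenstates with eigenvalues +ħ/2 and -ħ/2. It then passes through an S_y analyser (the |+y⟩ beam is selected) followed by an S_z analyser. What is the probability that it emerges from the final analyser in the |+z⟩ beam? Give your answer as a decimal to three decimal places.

0.139

First analyser (S_y): P(|+y⟩) = |⟨+y|ψ⟩|² = 5/18.
After stage 1 the state is |+y⟩; P(|+z⟩) = |⟨+z|+y⟩|² = 1/2.
Joint probability = 5/18 × 1/2 = 0.139.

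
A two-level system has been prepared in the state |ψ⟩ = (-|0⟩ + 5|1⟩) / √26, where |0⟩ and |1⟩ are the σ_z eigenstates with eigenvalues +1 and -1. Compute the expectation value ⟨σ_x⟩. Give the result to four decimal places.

⟨σ_x⟩ = 2 Re(a* b)/(|a|²+|b|²) with a = -1, b = 5.
a* b = -5, so ⟨σ_x⟩ = -10/26.

-0.3846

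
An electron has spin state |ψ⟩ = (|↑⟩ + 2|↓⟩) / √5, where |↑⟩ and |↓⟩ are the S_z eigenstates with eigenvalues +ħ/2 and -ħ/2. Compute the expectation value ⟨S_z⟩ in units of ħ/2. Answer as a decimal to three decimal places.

⟨σ_z⟩ = |a|² - |b|² divided by |a|²+|b|², with a, b the |↑⟩, |↓⟩ amplitudes.
= (1 - 4)/5 = -3/5.
⟨S_z⟩ = (ħ/2)·⟨σ_z⟩.

-0.600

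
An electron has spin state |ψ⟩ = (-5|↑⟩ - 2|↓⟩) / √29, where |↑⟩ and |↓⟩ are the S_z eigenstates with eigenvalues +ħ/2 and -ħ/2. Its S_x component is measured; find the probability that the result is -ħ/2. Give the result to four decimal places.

|-x⟩ = (|↑⟩ - |↓⟩)/√2, so ⟨-x|ψ⟩ = (-3) / (√2·√29).
P = |-3|² / 58 = 9/58.

0.1552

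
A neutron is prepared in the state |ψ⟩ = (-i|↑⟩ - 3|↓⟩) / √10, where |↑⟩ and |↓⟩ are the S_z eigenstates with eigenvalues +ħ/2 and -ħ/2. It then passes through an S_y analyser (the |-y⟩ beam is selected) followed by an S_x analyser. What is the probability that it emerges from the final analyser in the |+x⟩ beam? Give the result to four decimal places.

0.4000

First analyser (S_y): P(|-y⟩) = |⟨-y|ψ⟩|² = 16/20.
After stage 1 the state is |-y⟩; P(|+x⟩) = |⟨+x|-y⟩|² = 1/2.
Joint probability = 16/20 × 1/2 = 0.4000.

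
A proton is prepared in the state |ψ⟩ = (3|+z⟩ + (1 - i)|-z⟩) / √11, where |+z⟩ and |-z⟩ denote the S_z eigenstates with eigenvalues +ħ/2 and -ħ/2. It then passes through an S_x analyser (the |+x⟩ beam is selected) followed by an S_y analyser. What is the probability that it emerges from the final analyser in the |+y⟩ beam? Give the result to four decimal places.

0.3864

First analyser (S_x): P(|+x⟩) = |⟨+x|ψ⟩|² = 17/22.
After stage 1 the state is |+x⟩; P(|+y⟩) = |⟨+y|+x⟩|² = 1/2.
Joint probability = 17/22 × 1/2 = 0.3864.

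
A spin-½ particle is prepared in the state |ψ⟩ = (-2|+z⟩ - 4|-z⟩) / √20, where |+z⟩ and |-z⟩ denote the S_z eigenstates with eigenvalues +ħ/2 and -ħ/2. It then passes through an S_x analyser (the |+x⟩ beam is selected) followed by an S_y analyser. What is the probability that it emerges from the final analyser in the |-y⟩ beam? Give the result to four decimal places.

0.4500

First analyser (S_x): P(|+x⟩) = |⟨+x|ψ⟩|² = 36/40.
After stage 1 the state is |+x⟩; P(|-y⟩) = |⟨-y|+x⟩|² = 1/2.
Joint probability = 36/40 × 1/2 = 0.4500.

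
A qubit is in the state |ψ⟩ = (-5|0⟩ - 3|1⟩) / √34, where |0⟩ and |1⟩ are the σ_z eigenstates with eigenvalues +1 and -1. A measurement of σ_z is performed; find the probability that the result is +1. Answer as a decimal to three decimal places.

The +1 outcome corresponds to |0⟩. Its amplitude in |ψ⟩ is -5/√34.
P = |-5|² / 34 = 25/34.

0.735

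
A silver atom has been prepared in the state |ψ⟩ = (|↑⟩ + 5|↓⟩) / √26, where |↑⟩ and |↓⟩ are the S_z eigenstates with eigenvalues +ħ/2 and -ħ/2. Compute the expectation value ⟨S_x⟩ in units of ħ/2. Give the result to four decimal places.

0.3846

⟨σ_x⟩ = 2 Re(a* b)/(|a|²+|b|²) with a = 1, b = 5.
a* b = 5, so ⟨σ_x⟩ = 10/26.
⟨S_x⟩ = (ħ/2)·⟨σ_x⟩.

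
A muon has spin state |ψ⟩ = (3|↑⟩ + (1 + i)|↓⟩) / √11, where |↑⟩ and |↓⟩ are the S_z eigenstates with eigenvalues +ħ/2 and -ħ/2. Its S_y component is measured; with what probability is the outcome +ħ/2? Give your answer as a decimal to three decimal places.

|+y⟩ = (|↑⟩ + i|↓⟩)/√2, so ⟨+y|ψ⟩ = (4 - i) / (√2·√11).
P = |4 - i|² / 22 = 17/22.

0.773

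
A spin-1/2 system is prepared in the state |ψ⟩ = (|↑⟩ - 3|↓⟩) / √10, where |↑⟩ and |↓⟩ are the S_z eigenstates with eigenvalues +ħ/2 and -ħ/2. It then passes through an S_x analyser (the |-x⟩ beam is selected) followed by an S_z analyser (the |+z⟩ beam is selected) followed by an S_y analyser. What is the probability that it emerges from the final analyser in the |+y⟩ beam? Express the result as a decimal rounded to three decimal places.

0.200

First analyser (S_x): P(|-x⟩) = |⟨-x|ψ⟩|² = 16/20.
After stage 1 the state is |-x⟩; P(|+z⟩) = |⟨+z|-x⟩|² = 1/2.
After stage 2 the state is |+z⟩; P(|+y⟩) = |⟨+y|+z⟩|² = 1/2.
Joint probability = 16/20 × 1/2 × 1/2 = 0.200.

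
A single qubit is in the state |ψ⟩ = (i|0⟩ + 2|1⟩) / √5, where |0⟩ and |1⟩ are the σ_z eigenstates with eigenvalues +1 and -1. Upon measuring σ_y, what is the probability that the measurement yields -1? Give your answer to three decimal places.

|-y⟩ = (|0⟩ - i|1⟩)/√2, so ⟨-y|ψ⟩ = (3i) / (√2·√5).
P = |3i|² / 10 = 9/10.

0.900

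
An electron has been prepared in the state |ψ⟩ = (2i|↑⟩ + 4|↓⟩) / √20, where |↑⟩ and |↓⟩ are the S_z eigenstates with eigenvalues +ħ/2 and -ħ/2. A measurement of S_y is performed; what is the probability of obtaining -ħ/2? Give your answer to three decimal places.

|-y⟩ = (|↑⟩ - i|↓⟩)/√2, so ⟨-y|ψ⟩ = (6i) / (√2·√20).
P = |6i|² / 40 = 36/40.

0.900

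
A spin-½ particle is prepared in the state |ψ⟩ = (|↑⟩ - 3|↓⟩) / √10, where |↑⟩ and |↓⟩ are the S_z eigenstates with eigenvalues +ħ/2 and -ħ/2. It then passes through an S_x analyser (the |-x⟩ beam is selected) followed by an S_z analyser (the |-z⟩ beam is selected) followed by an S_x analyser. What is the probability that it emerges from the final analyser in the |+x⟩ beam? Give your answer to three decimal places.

First analyser (S_x): P(|-x⟩) = |⟨-x|ψ⟩|² = 16/20.
After stage 1 the state is |-x⟩; P(|-z⟩) = |⟨-z|-x⟩|² = 1/2.
After stage 2 the state is |-z⟩; P(|+x⟩) = |⟨+x|-z⟩|² = 1/2.
Joint probability = 16/20 × 1/2 × 1/2 = 0.200.

0.200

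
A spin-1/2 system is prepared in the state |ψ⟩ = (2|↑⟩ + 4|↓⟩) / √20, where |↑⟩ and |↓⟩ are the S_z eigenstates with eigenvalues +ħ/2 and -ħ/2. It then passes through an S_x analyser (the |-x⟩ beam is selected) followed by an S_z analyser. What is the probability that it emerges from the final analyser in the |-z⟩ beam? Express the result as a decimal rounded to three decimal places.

First analyser (S_x): P(|-x⟩) = |⟨-x|ψ⟩|² = 4/40.
After stage 1 the state is |-x⟩; P(|-z⟩) = |⟨-z|-x⟩|² = 1/2.
Joint probability = 4/40 × 1/2 = 0.050.

0.050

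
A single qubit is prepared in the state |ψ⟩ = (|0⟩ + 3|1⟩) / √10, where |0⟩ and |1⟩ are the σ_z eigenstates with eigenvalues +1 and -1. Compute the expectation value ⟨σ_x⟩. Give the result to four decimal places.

0.6000

⟨σ_x⟩ = 2 Re(a* b)/(|a|²+|b|²) with a = 1, b = 3.
a* b = 3, so ⟨σ_x⟩ = 6/10.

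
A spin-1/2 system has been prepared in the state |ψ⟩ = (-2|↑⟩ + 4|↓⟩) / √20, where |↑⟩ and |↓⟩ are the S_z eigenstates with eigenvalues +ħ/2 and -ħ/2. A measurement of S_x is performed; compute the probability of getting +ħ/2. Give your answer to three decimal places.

|+x⟩ = (|↑⟩ + |↓⟩)/√2, so ⟨+x|ψ⟩ = (2) / (√2·√20).
P = |2|² / 40 = 4/40.

0.100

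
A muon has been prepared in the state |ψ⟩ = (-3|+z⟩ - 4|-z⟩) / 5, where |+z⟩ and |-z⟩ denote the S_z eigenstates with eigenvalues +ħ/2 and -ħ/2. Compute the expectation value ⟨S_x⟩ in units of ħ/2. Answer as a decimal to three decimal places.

0.960

⟨σ_x⟩ = 2 Re(a* b)/(|a|²+|b|²) with a = -3, b = -4.
a* b = 12, so ⟨σ_x⟩ = 24/25.
⟨S_x⟩ = (ħ/2)·⟨σ_x⟩.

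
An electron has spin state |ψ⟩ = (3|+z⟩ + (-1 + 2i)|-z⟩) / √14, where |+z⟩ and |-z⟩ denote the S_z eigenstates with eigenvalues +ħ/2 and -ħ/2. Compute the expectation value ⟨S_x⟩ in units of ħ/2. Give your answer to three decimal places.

⟨σ_x⟩ = 2 Re(a* b)/(|a|²+|b|²) with a = 3, b = (-1 + 2i).
a* b = (-3 + 6i), so ⟨σ_x⟩ = -6/14.
⟨S_x⟩ = (ħ/2)·⟨σ_x⟩.

-0.429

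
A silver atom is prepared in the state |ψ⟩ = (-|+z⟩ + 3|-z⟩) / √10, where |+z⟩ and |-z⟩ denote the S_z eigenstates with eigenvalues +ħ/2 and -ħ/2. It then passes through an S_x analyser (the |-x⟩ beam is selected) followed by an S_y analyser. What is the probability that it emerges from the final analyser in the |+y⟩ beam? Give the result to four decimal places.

0.4000

First analyser (S_x): P(|-x⟩) = |⟨-x|ψ⟩|² = 16/20.
After stage 1 the state is |-x⟩; P(|+y⟩) = |⟨+y|-x⟩|² = 1/2.
Joint probability = 16/20 × 1/2 = 0.4000.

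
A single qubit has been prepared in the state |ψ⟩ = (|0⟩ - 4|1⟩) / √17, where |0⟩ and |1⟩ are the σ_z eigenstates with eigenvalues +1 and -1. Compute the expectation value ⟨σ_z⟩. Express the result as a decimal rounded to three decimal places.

-0.882

⟨σ_z⟩ = |a|² - |b|² divided by |a|²+|b|², with a, b the |0⟩, |1⟩ amplitudes.
= (1 - 16)/17 = -15/17.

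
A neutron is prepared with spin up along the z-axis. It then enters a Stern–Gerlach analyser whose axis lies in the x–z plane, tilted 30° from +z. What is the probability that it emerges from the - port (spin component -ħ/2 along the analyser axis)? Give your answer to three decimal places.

0.067

For spin-½, the probability of finding spin-up along an axis at angle θ to the initial spin direction is cos²(θ/2); spin-down is sin²(θ/2).
θ = 30°, so P = sin²(15°) ≈ 0.067.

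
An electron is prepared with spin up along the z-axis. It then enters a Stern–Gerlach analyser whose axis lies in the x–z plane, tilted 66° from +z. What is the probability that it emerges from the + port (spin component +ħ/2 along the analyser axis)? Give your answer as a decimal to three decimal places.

0.703

For spin-½, the probability of finding spin-up along an axis at angle θ to the initial spin direction is cos²(θ/2); spin-down is sin²(θ/2).
θ = 66°, so P = cos²(33°) ≈ 0.703.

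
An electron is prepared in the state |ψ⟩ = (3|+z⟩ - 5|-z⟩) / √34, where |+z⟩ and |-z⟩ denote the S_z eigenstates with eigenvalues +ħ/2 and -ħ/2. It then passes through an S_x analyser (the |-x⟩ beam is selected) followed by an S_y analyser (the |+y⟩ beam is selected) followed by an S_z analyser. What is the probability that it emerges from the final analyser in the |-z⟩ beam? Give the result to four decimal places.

0.2353

First analyser (S_x): P(|-x⟩) = |⟨-x|ψ⟩|² = 64/68.
After stage 1 the state is |-x⟩; P(|+y⟩) = |⟨+y|-x⟩|² = 1/2.
After stage 2 the state is |+y⟩; P(|-z⟩) = |⟨-z|+y⟩|² = 1/2.
Joint probability = 64/68 × 1/2 × 1/2 = 0.2353.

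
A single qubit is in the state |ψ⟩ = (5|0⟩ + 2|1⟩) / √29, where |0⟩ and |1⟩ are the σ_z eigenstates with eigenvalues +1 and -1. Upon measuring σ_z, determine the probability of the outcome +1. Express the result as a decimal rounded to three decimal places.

The +1 outcome corresponds to |0⟩. Its amplitude in |ψ⟩ is 5/√29.
P = |5|² / 29 = 25/29.

0.862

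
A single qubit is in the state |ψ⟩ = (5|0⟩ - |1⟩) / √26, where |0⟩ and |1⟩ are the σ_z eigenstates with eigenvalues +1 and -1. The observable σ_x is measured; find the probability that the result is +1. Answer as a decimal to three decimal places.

0.308

|+x⟩ = (|0⟩ + |1⟩)/√2, so ⟨+x|ψ⟩ = (4) / (√2·√26).
P = |4|² / 52 = 16/52.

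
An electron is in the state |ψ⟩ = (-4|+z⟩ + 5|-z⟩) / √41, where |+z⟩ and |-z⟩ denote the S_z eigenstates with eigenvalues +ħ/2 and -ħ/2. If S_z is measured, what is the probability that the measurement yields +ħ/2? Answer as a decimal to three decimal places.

0.390

The +ħ/2 outcome corresponds to |+z⟩. Its amplitude in |ψ⟩ is -4/√41.
P = |-4|² / 41 = 16/41.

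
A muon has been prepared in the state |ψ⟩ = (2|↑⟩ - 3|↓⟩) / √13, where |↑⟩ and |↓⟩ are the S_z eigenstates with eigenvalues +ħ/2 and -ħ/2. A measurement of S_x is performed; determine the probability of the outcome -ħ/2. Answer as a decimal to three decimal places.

0.962

|-x⟩ = (|↑⟩ - |↓⟩)/√2, so ⟨-x|ψ⟩ = (5) / (√2·√13).
P = |5|² / 26 = 25/26.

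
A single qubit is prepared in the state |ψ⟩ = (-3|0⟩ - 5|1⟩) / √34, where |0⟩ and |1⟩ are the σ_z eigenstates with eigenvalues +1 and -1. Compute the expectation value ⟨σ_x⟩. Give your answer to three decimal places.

0.882

⟨σ_x⟩ = 2 Re(a* b)/(|a|²+|b|²) with a = -3, b = -5.
a* b = 15, so ⟨σ_x⟩ = 30/34.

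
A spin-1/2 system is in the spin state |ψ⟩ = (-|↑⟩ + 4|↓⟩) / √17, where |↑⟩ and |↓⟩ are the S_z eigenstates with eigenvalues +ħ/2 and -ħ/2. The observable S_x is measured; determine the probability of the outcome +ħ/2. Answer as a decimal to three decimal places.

0.265

|+x⟩ = (|↑⟩ + |↓⟩)/√2, so ⟨+x|ψ⟩ = (3) / (√2·√17).
P = |3|² / 34 = 9/34.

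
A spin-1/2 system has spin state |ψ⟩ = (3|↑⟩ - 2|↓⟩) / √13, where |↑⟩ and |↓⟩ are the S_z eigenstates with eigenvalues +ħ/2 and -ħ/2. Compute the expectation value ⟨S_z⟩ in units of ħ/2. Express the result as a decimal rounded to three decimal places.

0.385

⟨σ_z⟩ = |a|² - |b|² divided by |a|²+|b|², with a, b the |↑⟩, |↓⟩ amplitudes.
= (9 - 4)/13 = 5/13.
⟨S_z⟩ = (ħ/2)·⟨σ_z⟩.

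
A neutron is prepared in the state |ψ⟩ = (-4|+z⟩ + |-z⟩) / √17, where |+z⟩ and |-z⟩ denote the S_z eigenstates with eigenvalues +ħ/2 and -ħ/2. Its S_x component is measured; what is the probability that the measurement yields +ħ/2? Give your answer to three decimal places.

0.265

|+x⟩ = (|+z⟩ + |-z⟩)/√2, so ⟨+x|ψ⟩ = (-3) / (√2·√17).
P = |-3|² / 34 = 9/34.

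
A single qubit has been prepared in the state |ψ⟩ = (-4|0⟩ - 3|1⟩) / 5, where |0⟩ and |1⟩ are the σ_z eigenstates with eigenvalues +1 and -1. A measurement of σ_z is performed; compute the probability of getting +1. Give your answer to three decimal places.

The +1 outcome corresponds to |0⟩. Its amplitude in |ψ⟩ is -4/5.
P = |-4|² / 25 = 16/25.

0.640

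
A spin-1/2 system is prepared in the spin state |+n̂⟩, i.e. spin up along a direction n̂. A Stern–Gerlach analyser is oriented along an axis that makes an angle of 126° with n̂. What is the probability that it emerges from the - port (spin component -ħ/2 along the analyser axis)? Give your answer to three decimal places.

0.794

For spin-½, the probability of finding spin-up along an axis at angle θ to the initial spin direction is cos²(θ/2); spin-down is sin²(θ/2).
θ = 126°, so P = sin²(63°) ≈ 0.794.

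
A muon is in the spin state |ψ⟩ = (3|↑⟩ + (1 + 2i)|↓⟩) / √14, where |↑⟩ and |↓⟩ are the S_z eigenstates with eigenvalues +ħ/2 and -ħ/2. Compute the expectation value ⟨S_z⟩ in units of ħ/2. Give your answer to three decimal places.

0.286

⟨σ_z⟩ = |a|² - |b|² divided by |a|²+|b|², with a, b the |↑⟩, |↓⟩ amplitudes.
= (9 - 5)/14 = 4/14.
⟨S_z⟩ = (ħ/2)·⟨σ_z⟩.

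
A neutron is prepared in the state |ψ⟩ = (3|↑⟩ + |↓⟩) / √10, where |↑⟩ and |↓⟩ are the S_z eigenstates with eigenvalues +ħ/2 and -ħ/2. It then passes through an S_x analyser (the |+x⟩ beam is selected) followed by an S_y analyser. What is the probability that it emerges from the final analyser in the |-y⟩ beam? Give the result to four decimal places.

First analyser (S_x): P(|+x⟩) = |⟨+x|ψ⟩|² = 16/20.
After stage 1 the state is |+x⟩; P(|-y⟩) = |⟨-y|+x⟩|² = 1/2.
Joint probability = 16/20 × 1/2 = 0.4000.

0.4000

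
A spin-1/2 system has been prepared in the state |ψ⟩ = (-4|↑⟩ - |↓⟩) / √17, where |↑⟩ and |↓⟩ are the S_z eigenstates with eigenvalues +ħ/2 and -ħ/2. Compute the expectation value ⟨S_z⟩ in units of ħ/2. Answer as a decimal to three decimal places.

⟨σ_z⟩ = |a|² - |b|² divided by |a|²+|b|², with a, b the |↑⟩, |↓⟩ amplitudes.
= (16 - 1)/17 = 15/17.
⟨S_z⟩ = (ħ/2)·⟨σ_z⟩.

0.882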